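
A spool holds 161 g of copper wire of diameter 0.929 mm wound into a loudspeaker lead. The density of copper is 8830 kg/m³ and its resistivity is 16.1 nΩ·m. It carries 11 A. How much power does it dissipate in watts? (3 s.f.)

77.3 W

ρ = 16.1 nΩ·m = 1.61×10^-8 Ω·m
A = π(d/2)² = π(4.6450e-04 m)² = 6.7783e-07 m²
L = m/(density·A) = 0.161/(8830×6.7783e-07) = 26.9 m
R = ρL/A = (1.61×10^-8)(26.9)/(6.7783e-07) = 0.6389 Ω
P = I²R = (11)² × 0.6389 = 77.3 W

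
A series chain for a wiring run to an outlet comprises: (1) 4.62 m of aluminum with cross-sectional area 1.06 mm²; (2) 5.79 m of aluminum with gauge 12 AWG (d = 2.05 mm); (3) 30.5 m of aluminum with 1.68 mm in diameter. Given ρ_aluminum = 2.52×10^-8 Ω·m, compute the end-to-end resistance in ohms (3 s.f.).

0.501 Ω

Seg 1: A = 1.06 mm² = 1.060e-06 m²
R_1 = (2.52×10^-8)(4.62)/(1.060e-06) = 0.1098 Ω
Seg 2: A = π(2.05/2 mm)² = π(1.0250e-03 m)² = 3.301e-06 m²
R_2 = (2.52×10^-8)(5.79)/(3.301e-06) = 0.04421 Ω
Seg 3: A = π(d/2)² = π(8.4000e-04 m)² = 2.217e-06 m²
R_3 = (2.52×10^-8)(30.5)/(2.217e-06) = 0.3467 Ω
R_total = R_1 + R_2 + R_3 = 0.501 Ω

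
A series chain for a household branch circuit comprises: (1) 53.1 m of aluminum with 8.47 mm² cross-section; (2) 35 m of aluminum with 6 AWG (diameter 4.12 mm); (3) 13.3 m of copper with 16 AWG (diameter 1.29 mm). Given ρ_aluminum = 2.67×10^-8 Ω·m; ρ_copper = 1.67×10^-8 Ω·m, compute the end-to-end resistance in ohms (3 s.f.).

0.407 Ω

Seg 1: A = 8.47 mm² = 8.470e-06 m²
R_1 = (2.67×10^-8)(53.1)/(8.470e-06) = 0.1674 Ω
Seg 2: A = π(4.12/2 mm)² = π(2.0600e-03 m)² = 1.333e-05 m²
R_2 = (2.67×10^-8)(35)/(1.333e-05) = 0.0701 Ω
Seg 3: A = π(1.29/2 mm)² = π(6.4500e-04 m)² = 1.307e-06 m²
R_3 = (1.67×10^-8)(13.3)/(1.307e-06) = 0.1699 Ω
R_total = R_1 + R_2 + R_3 = 0.407 Ω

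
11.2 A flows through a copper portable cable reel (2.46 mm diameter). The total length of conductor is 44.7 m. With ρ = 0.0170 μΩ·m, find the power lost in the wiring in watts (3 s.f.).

ρ = 0.0170 μΩ·m = 1.70×10^-8 Ω·m
A = π(d/2)² = π(1.2300e-03 m)² = 4.753e-06 m²
R = ρL/A = (1.70×10^-8)(44.7)/(4.753e-06) = 0.1599 Ω
P = I²R = (11.2)² × 0.1599 = 20.1 W

20.1 W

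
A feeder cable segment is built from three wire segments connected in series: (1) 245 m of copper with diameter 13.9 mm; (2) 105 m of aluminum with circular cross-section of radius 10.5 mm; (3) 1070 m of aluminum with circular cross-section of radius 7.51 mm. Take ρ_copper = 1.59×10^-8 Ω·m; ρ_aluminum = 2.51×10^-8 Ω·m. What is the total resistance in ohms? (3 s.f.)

0.185 Ω

Seg 1: A = π(d/2)² = π(6.9500e-03 m)² = 1.517e-04 m²
R_1 = (1.59×10^-8)(245)/(1.517e-04) = 0.02567 Ω
Seg 2: A = πr² = π(1.0500e-02 m)² = 3.464e-04 m²
R_2 = (2.51×10^-8)(105)/(3.464e-04) = 0.007609 Ω
Seg 3: A = πr² = π(7.5100e-03 m)² = 1.772e-04 m²
R_3 = (2.51×10^-8)(1070)/(1.772e-04) = 0.1516 Ω
R_total = R_1 + R_2 + R_3 = 0.185 Ω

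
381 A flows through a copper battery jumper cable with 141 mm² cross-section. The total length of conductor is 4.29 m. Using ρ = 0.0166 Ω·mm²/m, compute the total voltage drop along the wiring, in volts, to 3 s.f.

0.192 V

ρ = 0.0166 Ω·mm²/m = 1.66×10^-8 Ω·m
A = 141 mm² = 1.410e-04 m²
R = ρL/A = (1.66×10^-8)(4.29)/(1.410e-04) = 5.051×10^-4 Ω
V = IR = 381 × 5.051×10^-4 = 0.192 V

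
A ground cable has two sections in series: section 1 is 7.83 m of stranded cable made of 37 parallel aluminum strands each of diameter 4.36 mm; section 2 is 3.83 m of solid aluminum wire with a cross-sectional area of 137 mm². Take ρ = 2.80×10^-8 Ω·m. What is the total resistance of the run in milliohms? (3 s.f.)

Section 1: A_strand = π(2.1800e-03)² = 1.493e-05 m²; R₁ = ρL/(N·A_s) = (2.80×10^-8)(7.83)/(37×1.493e-05) = 3.969×10^-4 Ω
Section 2: A = 137 mm² = 1.370e-04 m²
R₂ = (2.80×10^-8)(3.83)/(1.370e-04) = 7.828×10^-4 Ω
R = R₁ + R₂ = 1.18 mΩ

1.18 mΩ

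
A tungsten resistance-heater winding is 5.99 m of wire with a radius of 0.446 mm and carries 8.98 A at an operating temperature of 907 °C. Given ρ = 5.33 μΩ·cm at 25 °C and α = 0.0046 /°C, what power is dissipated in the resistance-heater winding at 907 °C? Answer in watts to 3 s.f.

ρ = 5.33 μΩ·cm = 5.33×10^-8 Ω·m
A = πr² = π(4.4600e-04 m)² = 6.249e-07 m²
R₍25₎ = ρL/A = (5.33×10^-8)(5.99)/(6.249e-07) = 0.5109 Ω
R₍907₎ = R₍25₎(1 + αΔT) = 0.5109 × (1 + 0.0046×882) = 2.584 Ω
P = I²R = (8.98)² × 2.584 = 208 W

208 W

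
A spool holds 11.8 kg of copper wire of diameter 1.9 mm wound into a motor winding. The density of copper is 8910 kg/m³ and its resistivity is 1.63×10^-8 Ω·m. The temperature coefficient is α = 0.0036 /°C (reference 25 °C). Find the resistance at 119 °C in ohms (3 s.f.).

3.59 Ω

A = π(d/2)² = π(9.5000e-04 m)² = 2.8353e-06 m²
L = m/(density·A) = 11.8/(8910×2.8353e-06) = 467.1 m
R = ρL/A = (1.63×10^-8)(467.1)/(2.8353e-06) = 2.685 Ω
R(119 °C) = 2.685 × (1 + 0.0036×94) = 3.59 Ω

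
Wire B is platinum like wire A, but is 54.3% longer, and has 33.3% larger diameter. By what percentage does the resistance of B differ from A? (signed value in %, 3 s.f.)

R ∝ L/d², so R_B/R_A = (1 + 54.3/100) × (1 + 33.3/100)⁻²
= 1.543 × 0.5628 = 0.8684
(R_B − R_A)/R_A = 0.8684 − 1 = -13.2%

-13.2%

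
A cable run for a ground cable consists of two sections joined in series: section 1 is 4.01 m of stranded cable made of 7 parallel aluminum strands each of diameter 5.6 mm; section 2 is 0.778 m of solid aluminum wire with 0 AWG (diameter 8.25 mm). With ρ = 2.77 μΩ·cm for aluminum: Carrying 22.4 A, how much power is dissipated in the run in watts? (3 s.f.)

ρ = 2.77 μΩ·cm = 2.77×10^-8 Ω·m
Section 1: A_strand = π(2.8000e-03)² = 2.463e-05 m²; R₁ = ρL/(N·A_s) = (2.77×10^-8)(4.01)/(7×2.463e-05) = 6.443×10^-4 Ω
Section 2: A = π(8.25/2 mm)² = π(4.1250e-03 m)² = 5.346e-05 m²
R₂ = (2.77×10^-8)(0.778)/(5.346e-05) = 4.031×10^-4 Ω
R = R₁ + R₂ = 0.001047 Ω
P = I²R = (22.4)² × 0.001047 = 0.526 W

0.526 W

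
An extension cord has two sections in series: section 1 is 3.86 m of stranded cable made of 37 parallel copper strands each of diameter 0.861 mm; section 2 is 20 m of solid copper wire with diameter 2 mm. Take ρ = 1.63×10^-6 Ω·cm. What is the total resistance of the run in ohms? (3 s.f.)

0.107 Ω

ρ = 1.63×10^-6 Ω·cm = 1.63×10^-8 Ω·m
Section 1: A_strand = π(4.3050e-04)² = 5.822e-07 m²; R₁ = ρL/(N·A_s) = (1.63×10^-8)(3.86)/(37×5.822e-07) = 0.002921 Ω
Section 2: A = π(d/2)² = π(1.0000e-03 m)² = 3.142e-06 m²
R₂ = (1.63×10^-8)(20)/(3.142e-06) = 0.1038 Ω
R = R₁ + R₂ = 0.107 Ω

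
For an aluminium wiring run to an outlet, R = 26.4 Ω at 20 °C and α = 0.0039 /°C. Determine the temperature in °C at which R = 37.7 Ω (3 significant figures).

R = R₀(1 + α(T − T₀)) ⇒ T = T₀ + (R/R₀ − 1)/α
T = 20 + (37.7/26.4 − 1)/0.0039 = 20 + (0.428)/0.0039 = 130 °C

130 °C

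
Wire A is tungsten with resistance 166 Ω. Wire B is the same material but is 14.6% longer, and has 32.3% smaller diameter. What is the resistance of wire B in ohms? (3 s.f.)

R ∝ L/d², so R_B/R_A = (1 + 14.6/100) × (1 − 32.3/100)⁻²
= 1.146 × 2.182 = 2.5
R_B = 2.5 × 166 = 415 Ω

415 Ω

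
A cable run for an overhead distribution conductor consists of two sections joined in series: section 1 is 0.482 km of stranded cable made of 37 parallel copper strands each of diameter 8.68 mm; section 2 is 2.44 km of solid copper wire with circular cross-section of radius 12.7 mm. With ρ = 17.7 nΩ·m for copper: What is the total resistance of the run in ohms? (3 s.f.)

0.0891 Ω

ρ = 17.7 nΩ·m = 1.77×10^-8 Ω·m
Section 1: A_strand = π(4.3400e-03)² = 5.917e-05 m²; R₁ = ρL/(N·A_s) = (1.77×10^-8)(482)/(37×5.917e-05) = 0.003897 Ω
Section 2: A = πr² = π(1.2700e-02 m)² = 5.067e-04 m²
R₂ = (1.77×10^-8)(2440)/(5.067e-04) = 0.08523 Ω
R = R₁ + R₂ = 0.0891 Ω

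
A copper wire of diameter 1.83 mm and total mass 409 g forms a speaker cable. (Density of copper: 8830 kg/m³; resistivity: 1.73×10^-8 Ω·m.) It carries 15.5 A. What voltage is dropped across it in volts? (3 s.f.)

A = π(d/2)² = π(9.1500e-04 m)² = 2.6302e-06 m²
L = m/(density·A) = 0.409/(8830×2.6302e-06) = 17.61 m
R = ρL/A = (1.73×10^-8)(17.61)/(2.6302e-06) = 0.1158 Ω
V = IR = 15.5 × 0.1158 = 1.80 V

1.80 V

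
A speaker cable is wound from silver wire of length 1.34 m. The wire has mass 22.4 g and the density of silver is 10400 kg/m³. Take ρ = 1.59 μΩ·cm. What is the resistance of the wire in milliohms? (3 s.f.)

ρ = 1.59 μΩ·cm = 1.59×10^-8 Ω·m
A = m/(density·L) = 0.0224/(10400×1.34) = 1.6073e-06 m²
R = ρL/A = (1.59×10^-8)(1.34)/(1.6073e-06) = 13.3 mΩ

13.3 mΩ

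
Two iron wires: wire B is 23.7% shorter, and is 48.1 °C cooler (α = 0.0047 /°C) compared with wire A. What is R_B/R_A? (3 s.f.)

R ∝ ρL/d² with ρ ∝ (1+αΔT), so R_B/R_A = (1 − 23.7/100) × (1 − 0.0047×48.1)
= 0.763 × 0.7739 = 0.591

0.591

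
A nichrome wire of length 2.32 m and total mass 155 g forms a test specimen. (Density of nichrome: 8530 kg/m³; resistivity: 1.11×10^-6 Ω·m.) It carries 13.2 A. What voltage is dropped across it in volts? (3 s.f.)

4.34 V

A = m/(density·L) = 0.155/(8530×2.32) = 7.8324e-06 m²
R = ρL/A = (1.11×10^-6)(2.32)/(7.8324e-06) = 0.3288 Ω
V = IR = 13.2 × 0.3288 = 4.34 V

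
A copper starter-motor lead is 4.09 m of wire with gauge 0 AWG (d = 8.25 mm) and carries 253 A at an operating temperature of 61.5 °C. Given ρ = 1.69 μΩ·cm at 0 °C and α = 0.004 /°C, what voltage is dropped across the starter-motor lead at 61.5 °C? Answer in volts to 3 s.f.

0.408 V

ρ = 1.69 μΩ·cm = 1.69×10^-8 Ω·m
A = π(8.25/2 mm)² = π(4.1250e-03 m)² = 5.346e-05 m²
R₍0₎ = ρL/A = (1.69×10^-8)(4.09)/(5.346e-05) = 0.001293 Ω
R₍61.5₎ = R₍0₎(1 + αΔT) = 0.001293 × (1 + 0.004×61.5) = 0.001611 Ω
V = IR = 253 × 0.001611 = 0.408 V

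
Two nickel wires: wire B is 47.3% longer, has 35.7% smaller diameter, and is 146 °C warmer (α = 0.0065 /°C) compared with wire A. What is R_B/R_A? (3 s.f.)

R ∝ ρL/d² with ρ ∝ (1+αΔT), so R_B/R_A = (1 + 47.3/100) × (1 − 35.7/100)⁻² × (1 + 0.0065×146)
= 1.473 × 2.419 × 1.949 = 6.94

6.94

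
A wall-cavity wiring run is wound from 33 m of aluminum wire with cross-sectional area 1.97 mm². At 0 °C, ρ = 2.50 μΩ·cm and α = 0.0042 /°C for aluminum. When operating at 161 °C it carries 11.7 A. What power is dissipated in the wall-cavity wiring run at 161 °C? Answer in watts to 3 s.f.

96.1 W

ρ = 2.50 μΩ·cm = 2.50×10^-8 Ω·m
A = 1.97 mm² = 1.970e-06 m²
R₍0₎ = ρL/A = (2.50×10^-8)(33)/(1.970e-06) = 0.4188 Ω
R₍161₎ = R₍0₎(1 + αΔT) = 0.4188 × (1 + 0.0042×161) = 0.702 Ω
P = I²R = (11.7)² × 0.702 = 96.1 W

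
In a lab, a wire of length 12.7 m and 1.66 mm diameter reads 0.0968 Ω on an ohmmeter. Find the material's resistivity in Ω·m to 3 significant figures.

1.65×10^-8 Ω·m

A = π(d/2)² = π(8.3000e-04 m)² = 2.164e-06 m²
ρ = RA/L = (0.0968)(2.164e-06)/(12.7) = 1.65×10^-8 Ω·m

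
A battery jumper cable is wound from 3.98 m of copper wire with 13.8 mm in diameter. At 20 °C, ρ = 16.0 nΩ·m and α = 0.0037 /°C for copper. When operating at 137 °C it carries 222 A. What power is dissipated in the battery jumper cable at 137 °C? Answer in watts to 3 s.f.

ρ = 16.0 nΩ·m = 1.60×10^-8 Ω·m
A = π(d/2)² = π(6.9000e-03 m)² = 1.496e-04 m²
R₍20₎ = ρL/A = (1.60×10^-8)(3.98)/(1.496e-04) = 4.258×10^-4 Ω
R₍137₎ = R₍20₎(1 + αΔT) = 4.258×10^-4 × (1 + 0.0037×117) = 6.101×10^-4 Ω
P = I²R = (222)² × 6.101×10^-4 = 30.1 W

30.1 W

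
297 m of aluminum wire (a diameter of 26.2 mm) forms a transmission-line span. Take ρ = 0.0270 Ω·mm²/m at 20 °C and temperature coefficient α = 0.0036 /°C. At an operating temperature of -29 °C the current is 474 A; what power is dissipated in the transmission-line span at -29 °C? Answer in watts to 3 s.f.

2750 W

ρ = 0.0270 Ω·mm²/m = 2.70×10^-8 Ω·m
A = π(d/2)² = π(1.3100e-02 m)² = 5.391e-04 m²
R₍20₎ = ρL/A = (2.70×10^-8)(297)/(5.391e-04) = 0.01487 Ω
R₍-29₎ = R₍20₎(1 + αΔT) = 0.01487 × (1 + 0.0036×-49) = 0.01225 Ω
P = I²R = (474)² × 0.01225 = 2750 W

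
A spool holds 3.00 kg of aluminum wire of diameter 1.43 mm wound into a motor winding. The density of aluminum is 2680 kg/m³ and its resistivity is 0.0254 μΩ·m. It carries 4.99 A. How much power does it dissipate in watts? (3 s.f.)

274 W

ρ = 0.0254 μΩ·m = 2.54×10^-8 Ω·m
A = π(d/2)² = π(7.1500e-04 m)² = 1.6061e-06 m²
L = m/(density·A) = 3/(2680×1.6061e-06) = 697 m
R = ρL/A = (2.54×10^-8)(697)/(1.6061e-06) = 11.02 Ω
P = I²R = (4.99)² × 11.02 = 274 W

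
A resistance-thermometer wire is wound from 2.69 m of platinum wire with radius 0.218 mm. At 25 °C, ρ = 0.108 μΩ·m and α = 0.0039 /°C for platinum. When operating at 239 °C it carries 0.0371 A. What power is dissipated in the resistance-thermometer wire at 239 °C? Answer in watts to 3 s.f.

0.00491 W

ρ = 0.108 μΩ·m = 1.08×10^-7 Ω·m
A = πr² = π(2.1800e-04 m)² = 1.493e-07 m²
R₍25₎ = ρL/A = (1.08×10^-7)(2.69)/(1.493e-07) = 1.946 Ω
R₍239₎ = R₍25₎(1 + αΔT) = 1.946 × (1 + 0.0039×214) = 3.57 Ω
P = I²R = (0.0371)² × 3.57 = 0.00491 W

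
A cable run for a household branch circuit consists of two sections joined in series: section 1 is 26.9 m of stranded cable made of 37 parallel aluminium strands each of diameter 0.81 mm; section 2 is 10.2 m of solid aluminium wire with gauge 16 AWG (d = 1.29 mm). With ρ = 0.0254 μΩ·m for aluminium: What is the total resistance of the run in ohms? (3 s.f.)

0.234 Ω

ρ = 0.0254 μΩ·m = 2.54×10^-8 Ω·m
Section 1: A_strand = π(4.0500e-04)² = 5.153e-07 m²; R₁ = ρL/(N·A_s) = (2.54×10^-8)(26.9)/(37×5.153e-07) = 0.03584 Ω
Section 2: A = π(1.29/2 mm)² = π(6.4500e-04 m)² = 1.307e-06 m²
R₂ = (2.54×10^-8)(10.2)/(1.307e-06) = 0.1982 Ω
R = R₁ + R₂ = 0.234 Ω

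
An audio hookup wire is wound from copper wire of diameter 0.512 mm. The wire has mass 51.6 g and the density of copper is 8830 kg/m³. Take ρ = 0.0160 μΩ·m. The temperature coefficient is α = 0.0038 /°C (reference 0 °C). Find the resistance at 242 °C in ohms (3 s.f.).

4.23 Ω

ρ = 0.0160 μΩ·m = 1.60×10^-8 Ω·m
A = π(d/2)² = π(2.5600e-04 m)² = 2.0589e-07 m²
L = m/(density·A) = 0.0516/(8830×2.0589e-07) = 28.38 m
R = ρL/A = (1.60×10^-8)(28.38)/(2.0589e-07) = 2.206 Ω
R(242 °C) = 2.206 × (1 + 0.0038×242) = 4.23 Ω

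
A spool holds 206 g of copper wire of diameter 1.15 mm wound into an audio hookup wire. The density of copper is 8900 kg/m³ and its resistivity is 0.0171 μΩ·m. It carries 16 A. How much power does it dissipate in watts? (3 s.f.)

93.9 W

ρ = 0.0171 μΩ·m = 1.71×10^-8 Ω·m
A = π(d/2)² = π(5.7500e-04 m)² = 1.0387e-06 m²
L = m/(density·A) = 0.206/(8900×1.0387e-06) = 22.28 m
R = ρL/A = (1.71×10^-8)(22.28)/(1.0387e-06) = 0.3669 Ω
P = I²R = (16)² × 0.3669 = 93.9 W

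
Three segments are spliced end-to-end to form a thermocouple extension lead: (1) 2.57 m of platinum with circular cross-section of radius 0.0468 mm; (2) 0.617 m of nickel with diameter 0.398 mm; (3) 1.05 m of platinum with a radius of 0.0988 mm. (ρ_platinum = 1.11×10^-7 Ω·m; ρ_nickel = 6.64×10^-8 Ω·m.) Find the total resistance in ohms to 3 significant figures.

45.6 Ω

Seg 1: A = πr² = π(4.6800e-05 m)² = 6.881e-09 m²
R_1 = (1.11×10^-7)(2.57)/(6.881e-09) = 41.46 Ω
Seg 2: A = π(d/2)² = π(1.9900e-04 m)² = 1.244e-07 m²
R_2 = (6.64×10^-8)(0.617)/(1.244e-07) = 0.3293 Ω
Seg 3: A = πr² = π(9.8800e-05 m)² = 3.067e-08 m²
R_3 = (1.11×10^-7)(1.05)/(3.067e-08) = 3.801 Ω
R_total = R_1 + R_2 + R_3 = 45.6 Ω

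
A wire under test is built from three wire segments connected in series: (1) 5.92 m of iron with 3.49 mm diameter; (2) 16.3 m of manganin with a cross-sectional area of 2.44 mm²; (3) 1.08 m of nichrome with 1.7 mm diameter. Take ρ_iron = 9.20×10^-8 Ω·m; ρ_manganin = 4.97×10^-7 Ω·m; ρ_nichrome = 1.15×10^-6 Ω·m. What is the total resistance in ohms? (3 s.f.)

3.92 Ω

Seg 1: A = π(d/2)² = π(1.7450e-03 m)² = 9.566e-06 m²
R_1 = (9.20×10^-8)(5.92)/(9.566e-06) = 0.05693 Ω
Seg 2: A = 2.44 mm² = 2.440e-06 m²
R_2 = (4.97×10^-7)(16.3)/(2.440e-06) = 3.32 Ω
Seg 3: A = π(d/2)² = π(8.5000e-04 m)² = 2.270e-06 m²
R_3 = (1.15×10^-6)(1.08)/(2.270e-06) = 0.5472 Ω
R_total = R_1 + R_2 + R_3 = 3.92 Ω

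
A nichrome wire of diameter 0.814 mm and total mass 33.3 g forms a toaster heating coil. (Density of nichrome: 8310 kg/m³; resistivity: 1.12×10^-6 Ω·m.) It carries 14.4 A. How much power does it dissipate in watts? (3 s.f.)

A = π(d/2)² = π(4.0700e-04 m)² = 5.2040e-07 m²
L = m/(density·A) = 0.0333/(8310×5.2040e-07) = 7.7 m
R = ρL/A = (1.12×10^-6)(7.7)/(5.2040e-07) = 16.57 Ω
P = I²R = (14.4)² × 16.57 = 3440 W

3440 W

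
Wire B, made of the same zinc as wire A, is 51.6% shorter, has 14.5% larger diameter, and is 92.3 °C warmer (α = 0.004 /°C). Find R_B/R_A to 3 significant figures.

R ∝ ρL/d² with ρ ∝ (1+αΔT), so R_B/R_A = (1 − 51.6/100) × (1 + 14.5/100)⁻² × (1 + 0.004×92.3)
= 0.484 × 0.7628 × 1.369 = 0.505

0.505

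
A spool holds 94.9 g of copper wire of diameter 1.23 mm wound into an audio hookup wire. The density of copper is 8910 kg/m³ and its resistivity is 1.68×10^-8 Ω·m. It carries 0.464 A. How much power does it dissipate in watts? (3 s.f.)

A = π(d/2)² = π(6.1500e-04 m)² = 1.1882e-06 m²
L = m/(density·A) = 0.0949/(8910×1.1882e-06) = 8.964 m
R = ρL/A = (1.68×10^-8)(8.964)/(1.1882e-06) = 0.1267 Ω
P = I²R = (0.464)² × 0.1267 = 0.0273 W

0.0273 W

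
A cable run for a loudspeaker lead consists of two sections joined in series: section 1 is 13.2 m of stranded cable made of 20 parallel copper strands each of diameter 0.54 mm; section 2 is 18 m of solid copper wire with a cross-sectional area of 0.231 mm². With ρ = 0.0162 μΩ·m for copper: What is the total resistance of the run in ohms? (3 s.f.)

1.31 Ω

ρ = 0.0162 μΩ·m = 1.62×10^-8 Ω·m
Section 1: A_strand = π(2.7000e-04)² = 2.290e-07 m²; R₁ = ρL/(N·A_s) = (1.62×10^-8)(13.2)/(20×2.290e-07) = 0.04669 Ω
Section 2: A = 0.231 mm² = 2.310e-07 m²
R₂ = (1.62×10^-8)(18)/(2.310e-07) = 1.262 Ω
R = R₁ + R₂ = 1.31 Ω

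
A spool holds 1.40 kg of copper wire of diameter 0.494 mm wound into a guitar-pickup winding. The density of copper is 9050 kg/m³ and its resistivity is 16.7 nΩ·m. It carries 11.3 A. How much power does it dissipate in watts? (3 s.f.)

ρ = 16.7 nΩ·m = 1.67×10^-8 Ω·m
A = π(d/2)² = π(2.4700e-04 m)² = 1.9167e-07 m²
L = m/(density·A) = 1.4/(9050×1.9167e-07) = 807.1 m
R = ρL/A = (1.67×10^-8)(807.1)/(1.9167e-07) = 70.32 Ω
P = I²R = (11.3)² × 70.32 = 8980 W

8980 W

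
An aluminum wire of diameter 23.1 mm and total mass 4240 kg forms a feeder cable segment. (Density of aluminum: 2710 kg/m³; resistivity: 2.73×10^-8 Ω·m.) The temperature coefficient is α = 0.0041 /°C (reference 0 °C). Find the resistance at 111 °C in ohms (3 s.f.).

0.354 Ω

A = π(d/2)² = π(1.1550e-02 m)² = 4.1910e-04 m²
L = m/(density·A) = 4240/(2710×4.1910e-04) = 3733 m
R = ρL/A = (2.73×10^-8)(3733)/(4.1910e-04) = 0.2432 Ω
R(111 °C) = 0.2432 × (1 + 0.0041×111) = 0.354 Ω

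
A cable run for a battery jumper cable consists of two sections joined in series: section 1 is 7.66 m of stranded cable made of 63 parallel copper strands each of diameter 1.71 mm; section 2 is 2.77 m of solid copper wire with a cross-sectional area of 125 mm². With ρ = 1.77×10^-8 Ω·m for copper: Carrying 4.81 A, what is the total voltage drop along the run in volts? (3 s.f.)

0.00639 V

Section 1: A_strand = π(8.5500e-04)² = 2.297e-06 m²; R₁ = ρL/(N·A_s) = (1.77×10^-8)(7.66)/(63×2.297e-06) = 9.371×10^-4 Ω
Section 2: A = 125 mm² = 1.250e-04 m²
R₂ = (1.77×10^-8)(2.77)/(1.250e-04) = 3.922×10^-4 Ω
R = R₁ + R₂ = 0.001329 Ω
V = IR = 4.81 × 0.001329 = 0.00639 V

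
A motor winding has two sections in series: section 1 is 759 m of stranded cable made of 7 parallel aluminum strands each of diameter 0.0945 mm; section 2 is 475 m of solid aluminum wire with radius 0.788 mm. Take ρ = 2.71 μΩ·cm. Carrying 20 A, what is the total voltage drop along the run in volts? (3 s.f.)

8510 V

ρ = 2.71 μΩ·cm = 2.71×10^-8 Ω·m
Section 1: A_strand = π(4.7250e-05)² = 7.014e-09 m²; R₁ = ρL/(N·A_s) = (2.71×10^-8)(759)/(7×7.014e-09) = 418.9 Ω
Section 2: A = πr² = π(7.8800e-04 m)² = 1.951e-06 m²
R₂ = (2.71×10^-8)(475)/(1.951e-06) = 6.599 Ω
R = R₁ + R₂ = 425.5 Ω
V = IR = 20 × 425.5 = 8510 V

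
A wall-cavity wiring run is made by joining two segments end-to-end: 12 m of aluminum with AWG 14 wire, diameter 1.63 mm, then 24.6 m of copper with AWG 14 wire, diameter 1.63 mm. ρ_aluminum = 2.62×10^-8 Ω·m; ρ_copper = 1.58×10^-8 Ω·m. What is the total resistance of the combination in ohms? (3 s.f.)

0.337 Ω

Segment 1: A = π(1.63/2 mm)² = π(8.1500e-04 m)² = 2.087e-06 m²
R₁ = ρL/A = (2.62×10^-8)(12)/(2.087e-06) = 0.1507 Ω
R₂ = (1.58×10^-8)(24.6)/(2.087e-06) = 0.1863 Ω
R = R₁ + R₂ = 0.337 Ω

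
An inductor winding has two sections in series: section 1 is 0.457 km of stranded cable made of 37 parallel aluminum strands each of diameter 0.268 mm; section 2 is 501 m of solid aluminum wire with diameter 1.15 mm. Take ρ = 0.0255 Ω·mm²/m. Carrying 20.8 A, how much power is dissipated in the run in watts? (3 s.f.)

7740 W

ρ = 0.0255 Ω·mm²/m = 2.55×10^-8 Ω·m
Section 1: A_strand = π(1.3400e-04)² = 5.641e-08 m²; R₁ = ρL/(N·A_s) = (2.55×10^-8)(457)/(37×5.641e-08) = 5.583 Ω
Section 2: A = π(d/2)² = π(5.7500e-04 m)² = 1.039e-06 m²
R₂ = (2.55×10^-8)(501)/(1.039e-06) = 12.3 Ω
R = R₁ + R₂ = 17.88 Ω
P = I²R = (20.8)² × 17.88 = 7740 W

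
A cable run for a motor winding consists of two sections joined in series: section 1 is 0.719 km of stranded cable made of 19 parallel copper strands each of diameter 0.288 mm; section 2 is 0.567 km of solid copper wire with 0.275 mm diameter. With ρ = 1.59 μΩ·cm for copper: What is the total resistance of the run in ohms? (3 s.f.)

ρ = 1.59 μΩ·cm = 1.59×10^-8 Ω·m
Section 1: A_strand = π(1.4400e-04)² = 6.514e-08 m²; R₁ = ρL/(N·A_s) = (1.59×10^-8)(719)/(19×6.514e-08) = 9.236 Ω
Section 2: A = π(d/2)² = π(1.3750e-04 m)² = 5.940e-08 m²
R₂ = (1.59×10^-8)(567)/(5.940e-08) = 151.8 Ω
R = R₁ + R₂ = 161 Ω

161 Ω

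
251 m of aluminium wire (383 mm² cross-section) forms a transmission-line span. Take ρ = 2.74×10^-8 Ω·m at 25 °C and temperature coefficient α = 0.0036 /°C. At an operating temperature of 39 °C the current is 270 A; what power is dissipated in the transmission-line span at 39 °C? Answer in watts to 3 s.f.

A = 383 mm² = 3.830e-04 m²
R₍25₎ = ρL/A = (2.74×10^-8)(251)/(3.830e-04) = 0.01796 Ω
R₍39₎ = R₍25₎(1 + αΔT) = 0.01796 × (1 + 0.0036×14) = 0.01886 Ω
P = I²R = (270)² × 0.01886 = 1380 W

1380 W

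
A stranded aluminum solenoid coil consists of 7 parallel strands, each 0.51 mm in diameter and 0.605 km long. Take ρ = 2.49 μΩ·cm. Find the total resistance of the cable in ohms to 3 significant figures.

ρ = 2.49 μΩ·cm = 2.49×10^-8 Ω·m
A_strand = π(2.5500e-04 m)² = 2.043e-07 m²
R_strand = ρL/A = (2.49×10^-8)(605)/(2.043e-07) = 73.74 Ω
R_total = R_strand/N = 73.74/7 = 10.5 Ω

10.5 Ω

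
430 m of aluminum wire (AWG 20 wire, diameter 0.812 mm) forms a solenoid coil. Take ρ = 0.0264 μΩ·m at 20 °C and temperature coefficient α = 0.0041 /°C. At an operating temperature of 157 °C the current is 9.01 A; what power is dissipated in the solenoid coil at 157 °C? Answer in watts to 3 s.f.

2780 W

ρ = 0.0264 μΩ·m = 2.64×10^-8 Ω·m
A = π(0.812/2 mm)² = π(4.0600e-04 m)² = 5.178e-07 m²
R₍20₎ = ρL/A = (2.64×10^-8)(430)/(5.178e-07) = 21.92 Ω
R₍157₎ = R₍20₎(1 + αΔT) = 21.92 × (1 + 0.0041×137) = 34.23 Ω
P = I²R = (9.01)² × 34.23 = 2780 W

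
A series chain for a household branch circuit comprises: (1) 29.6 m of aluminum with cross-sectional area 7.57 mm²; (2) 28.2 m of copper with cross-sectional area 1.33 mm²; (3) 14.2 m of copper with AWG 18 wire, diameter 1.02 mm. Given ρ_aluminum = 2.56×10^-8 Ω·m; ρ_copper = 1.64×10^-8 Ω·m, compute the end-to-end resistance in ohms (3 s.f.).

Seg 1: A = 7.57 mm² = 7.570e-06 m²
R_1 = (2.56×10^-8)(29.6)/(7.570e-06) = 0.1001 Ω
Seg 2: A = 1.33 mm² = 1.330e-06 m²
R_2 = (1.64×10^-8)(28.2)/(1.330e-06) = 0.3477 Ω
Seg 3: A = π(1.02/2 mm)² = π(5.1000e-04 m)² = 8.171e-07 m²
R_3 = (1.64×10^-8)(14.2)/(8.171e-07) = 0.285 Ω
R_total = R_1 + R_2 + R_3 = 0.733 Ω

0.733 Ω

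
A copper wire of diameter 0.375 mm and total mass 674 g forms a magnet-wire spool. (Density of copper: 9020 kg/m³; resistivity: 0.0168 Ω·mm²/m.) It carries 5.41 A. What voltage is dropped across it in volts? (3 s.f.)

ρ = 0.0168 Ω·mm²/m = 1.68×10^-8 Ω·m
A = π(d/2)² = π(1.8750e-04 m)² = 1.1045e-07 m²
L = m/(density·A) = 0.674/(9020×1.1045e-07) = 676.6 m
R = ρL/A = (1.68×10^-8)(676.6)/(1.1045e-07) = 102.9 Ω
V = IR = 5.41 × 102.9 = 557 V

557 V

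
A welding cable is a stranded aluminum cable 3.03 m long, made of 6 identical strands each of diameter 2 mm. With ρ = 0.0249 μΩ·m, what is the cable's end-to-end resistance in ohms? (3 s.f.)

0.00400 Ω

ρ = 0.0249 μΩ·m = 2.49×10^-8 Ω·m
A_strand = π(1.0000e-03 m)² = 3.142e-06 m²
R_strand = ρL/A = (2.49×10^-8)(3.03)/(3.142e-06) = 0.02402 Ω
R_total = R_strand/N = 0.02402/6 = 0.00400 Ω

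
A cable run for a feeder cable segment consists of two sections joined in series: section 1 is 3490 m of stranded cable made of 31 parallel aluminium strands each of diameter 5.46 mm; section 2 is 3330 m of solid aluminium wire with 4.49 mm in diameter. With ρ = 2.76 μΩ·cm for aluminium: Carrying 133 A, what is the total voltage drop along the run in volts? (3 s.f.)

ρ = 2.76 μΩ·cm = 2.76×10^-8 Ω·m
Section 1: A_strand = π(2.7300e-03)² = 2.341e-05 m²; R₁ = ρL/(N·A_s) = (2.76×10^-8)(3490)/(31×2.341e-05) = 0.1327 Ω
Section 2: A = π(d/2)² = π(2.2450e-03 m)² = 1.583e-05 m²
R₂ = (2.76×10^-8)(3330)/(1.583e-05) = 5.805 Ω
R = R₁ + R₂ = 5.937 Ω
V = IR = 133 × 5.937 = 790 V

790 V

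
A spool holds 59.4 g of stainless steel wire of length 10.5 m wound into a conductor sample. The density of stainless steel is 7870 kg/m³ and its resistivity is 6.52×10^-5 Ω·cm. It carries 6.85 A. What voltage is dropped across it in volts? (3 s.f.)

65.2 V

ρ = 6.52×10^-5 Ω·cm = 6.52×10^-7 Ω·m
A = m/(density·L) = 0.0594/(7870×10.5) = 7.1882e-07 m²
R = ρL/A = (6.52×10^-7)(10.5)/(7.1882e-07) = 9.524 Ω
V = IR = 6.85 × 9.524 = 65.2 V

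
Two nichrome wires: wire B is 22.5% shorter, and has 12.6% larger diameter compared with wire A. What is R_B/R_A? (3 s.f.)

R ∝ L/d², so R_B/R_A = (1 − 22.5/100) × (1 + 12.6/100)⁻²
= 0.775 × 0.7887 = 0.611

0.611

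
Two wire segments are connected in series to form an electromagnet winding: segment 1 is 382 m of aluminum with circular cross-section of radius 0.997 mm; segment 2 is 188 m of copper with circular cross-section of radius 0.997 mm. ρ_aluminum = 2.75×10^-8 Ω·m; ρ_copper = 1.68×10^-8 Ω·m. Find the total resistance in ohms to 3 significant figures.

4.38 Ω

Segment 1: A = πr² = π(9.9700e-04 m)² = 3.123e-06 m²
R₁ = ρL/A = (2.75×10^-8)(382)/(3.123e-06) = 3.364 Ω
R₂ = (1.68×10^-8)(188)/(3.123e-06) = 1.011 Ω
R = R₁ + R₂ = 4.38 Ω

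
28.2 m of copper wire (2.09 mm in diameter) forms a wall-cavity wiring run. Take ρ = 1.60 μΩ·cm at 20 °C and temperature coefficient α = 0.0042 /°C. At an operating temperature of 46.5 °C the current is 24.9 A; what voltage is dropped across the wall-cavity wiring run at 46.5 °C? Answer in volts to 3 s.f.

ρ = 1.60 μΩ·cm = 1.60×10^-8 Ω·m
A = π(d/2)² = π(1.0450e-03 m)² = 3.431e-06 m²
R₍20₎ = ρL/A = (1.60×10^-8)(28.2)/(3.431e-06) = 0.1315 Ω
R₍46.5₎ = R₍20₎(1 + αΔT) = 0.1315 × (1 + 0.0042×26.5) = 0.1462 Ω
V = IR = 24.9 × 0.1462 = 3.64 V

3.64 V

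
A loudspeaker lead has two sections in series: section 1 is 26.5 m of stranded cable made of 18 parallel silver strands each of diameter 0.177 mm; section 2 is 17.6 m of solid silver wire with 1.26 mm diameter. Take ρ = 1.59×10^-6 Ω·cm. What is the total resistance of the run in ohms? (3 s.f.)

ρ = 1.59×10^-6 Ω·cm = 1.59×10^-8 Ω·m
Section 1: A_strand = π(8.8500e-05)² = 2.461e-08 m²; R₁ = ρL/(N·A_s) = (1.59×10^-8)(26.5)/(18×2.461e-08) = 0.9513 Ω
Section 2: A = π(d/2)² = π(6.3000e-04 m)² = 1.247e-06 m²
R₂ = (1.59×10^-8)(17.6)/(1.247e-06) = 0.2244 Ω
R = R₁ + R₂ = 1.18 Ω

1.18 Ω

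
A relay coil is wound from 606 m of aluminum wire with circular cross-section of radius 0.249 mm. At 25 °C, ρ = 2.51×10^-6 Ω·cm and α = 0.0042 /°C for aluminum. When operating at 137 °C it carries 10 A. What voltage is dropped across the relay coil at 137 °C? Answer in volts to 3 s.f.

ρ = 2.51×10^-6 Ω·cm = 2.51×10^-8 Ω·m
A = πr² = π(2.4900e-04 m)² = 1.948e-07 m²
R₍25₎ = ρL/A = (2.51×10^-8)(606)/(1.948e-07) = 78.09 Ω
R₍137₎ = R₍25₎(1 + αΔT) = 78.09 × (1 + 0.0042×112) = 114.8 Ω
V = IR = 10 × 114.8 = 1150 V

1150 V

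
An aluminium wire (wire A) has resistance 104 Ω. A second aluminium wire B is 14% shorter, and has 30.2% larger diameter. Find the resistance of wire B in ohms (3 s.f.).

52.8 Ω

R ∝ L/d², so R_B/R_A = (1 − 14/100) × (1 + 30.2/100)⁻²
= 0.86 × 0.5899 = 0.5073
R_B = 0.5073 × 104 = 52.8 Ω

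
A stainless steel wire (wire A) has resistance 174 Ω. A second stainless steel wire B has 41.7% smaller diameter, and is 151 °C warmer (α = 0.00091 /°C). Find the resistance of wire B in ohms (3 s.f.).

R ∝ ρL/d² with ρ ∝ (1+αΔT), so R_B/R_A = (1 − 41.7/100)⁻² × (1 + 0.00091×151)
= 2.942 × 1.137 = 3.346
R_B = 3.346 × 174 = 582 Ω

582 Ω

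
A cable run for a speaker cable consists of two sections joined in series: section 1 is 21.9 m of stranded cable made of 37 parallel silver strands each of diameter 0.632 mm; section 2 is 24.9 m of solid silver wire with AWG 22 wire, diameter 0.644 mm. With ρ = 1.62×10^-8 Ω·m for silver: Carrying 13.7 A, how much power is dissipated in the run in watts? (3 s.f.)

238 W

Section 1: A_strand = π(3.1600e-04)² = 3.137e-07 m²; R₁ = ρL/(N·A_s) = (1.62×10^-8)(21.9)/(37×3.137e-07) = 0.03057 Ω
Section 2: A = π(0.644/2 mm)² = π(3.2200e-04 m)² = 3.257e-07 m²
R₂ = (1.62×10^-8)(24.9)/(3.257e-07) = 1.238 Ω
R = R₁ + R₂ = 1.269 Ω
P = I²R = (13.7)² × 1.269 = 238 W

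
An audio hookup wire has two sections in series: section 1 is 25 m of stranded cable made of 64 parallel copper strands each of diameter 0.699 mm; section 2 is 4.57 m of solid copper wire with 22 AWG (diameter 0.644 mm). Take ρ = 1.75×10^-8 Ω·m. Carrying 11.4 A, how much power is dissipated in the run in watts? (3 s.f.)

34.2 W

Section 1: A_strand = π(3.4950e-04)² = 3.837e-07 m²; R₁ = ρL/(N·A_s) = (1.75×10^-8)(25)/(64×3.837e-07) = 0.01781 Ω
Section 2: A = π(0.644/2 mm)² = π(3.2200e-04 m)² = 3.257e-07 m²
R₂ = (1.75×10^-8)(4.57)/(3.257e-07) = 0.2455 Ω
R = R₁ + R₂ = 0.2633 Ω
P = I²R = (11.4)² × 0.2633 = 34.2 W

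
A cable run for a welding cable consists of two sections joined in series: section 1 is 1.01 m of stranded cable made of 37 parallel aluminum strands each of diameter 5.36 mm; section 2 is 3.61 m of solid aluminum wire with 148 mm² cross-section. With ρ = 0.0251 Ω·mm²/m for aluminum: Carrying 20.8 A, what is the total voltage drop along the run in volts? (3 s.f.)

0.0134 V

ρ = 0.0251 Ω·mm²/m = 2.51×10^-8 Ω·m
Section 1: A_strand = π(2.6800e-03)² = 2.256e-05 m²; R₁ = ρL/(N·A_s) = (2.51×10^-8)(1.01)/(37×2.256e-05) = 3.037×10^-5 Ω
Section 2: A = 148 mm² = 1.480e-04 m²
R₂ = (2.51×10^-8)(3.61)/(1.480e-04) = 6.122×10^-4 Ω
R = R₁ + R₂ = 6.426×10^-4 Ω
V = IR = 20.8 × 6.426×10^-4 = 0.0134 V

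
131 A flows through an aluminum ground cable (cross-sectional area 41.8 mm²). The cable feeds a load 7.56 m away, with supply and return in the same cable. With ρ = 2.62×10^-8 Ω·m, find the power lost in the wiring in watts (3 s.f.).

163 W

A = 41.8 mm² = 4.180e-05 m²
Total conductor length (both ways) L = 2 × 7.56 = 15.12 m
R = ρL/A = (2.62×10^-8)(15.12)/(4.180e-05) = 0.009477 Ω
P = I²R = (131)² × 0.009477 = 163 W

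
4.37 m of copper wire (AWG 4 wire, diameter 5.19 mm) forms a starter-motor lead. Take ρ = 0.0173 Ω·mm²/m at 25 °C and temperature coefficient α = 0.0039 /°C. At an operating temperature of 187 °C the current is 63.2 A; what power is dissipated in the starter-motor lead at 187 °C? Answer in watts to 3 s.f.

23.3 W

ρ = 0.0173 Ω·mm²/m = 1.73×10^-8 Ω·m
A = π(5.19/2 mm)² = π(2.5950e-03 m)² = 2.116e-05 m²
R₍25₎ = ρL/A = (1.73×10^-8)(4.37)/(2.116e-05) = 0.003574 Ω
R₍187₎ = R₍25₎(1 + αΔT) = 0.003574 × (1 + 0.0039×162) = 0.005831 Ω
P = I²R = (63.2)² × 0.005831 = 23.3 W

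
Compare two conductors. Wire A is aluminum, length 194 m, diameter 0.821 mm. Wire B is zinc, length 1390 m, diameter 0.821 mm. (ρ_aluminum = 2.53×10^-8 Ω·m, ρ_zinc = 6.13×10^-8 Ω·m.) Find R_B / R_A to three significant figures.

R ∝ ρL/d², so R_B/R_A = (ρ_B/ρ_A) × (L_B/L_A)
= (6.13×10^-8/2.53×10^-8) × (1390/194) = 17.4

17.4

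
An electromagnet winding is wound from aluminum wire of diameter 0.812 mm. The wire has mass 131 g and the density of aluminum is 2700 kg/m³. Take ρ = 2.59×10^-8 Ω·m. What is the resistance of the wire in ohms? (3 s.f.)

4.69 Ω

A = π(d/2)² = π(4.0600e-04 m)² = 5.1785e-07 m²
L = m/(density·A) = 0.131/(2700×5.1785e-07) = 93.69 m
R = ρL/A = (2.59×10^-8)(93.69)/(5.1785e-07) = 4.69 Ω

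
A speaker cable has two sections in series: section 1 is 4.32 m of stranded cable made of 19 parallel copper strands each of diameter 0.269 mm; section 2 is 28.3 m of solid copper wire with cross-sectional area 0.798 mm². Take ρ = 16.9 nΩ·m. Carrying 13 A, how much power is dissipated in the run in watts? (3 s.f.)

ρ = 16.9 nΩ·m = 1.69×10^-8 Ω·m
Section 1: A_strand = π(1.3450e-04)² = 5.683e-08 m²; R₁ = ρL/(N·A_s) = (1.69×10^-8)(4.32)/(19×5.683e-08) = 0.06761 Ω
Section 2: A = 0.798 mm² = 7.980e-07 m²
R₂ = (1.69×10^-8)(28.3)/(7.980e-07) = 0.5993 Ω
R = R₁ + R₂ = 0.6669 Ω
P = I²R = (13)² × 0.6669 = 113 W

113 W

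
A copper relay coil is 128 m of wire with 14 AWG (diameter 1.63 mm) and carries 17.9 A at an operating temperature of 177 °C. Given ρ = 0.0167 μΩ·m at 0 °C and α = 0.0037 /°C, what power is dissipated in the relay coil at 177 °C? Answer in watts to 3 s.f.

ρ = 0.0167 μΩ·m = 1.67×10^-8 Ω·m
A = π(1.63/2 mm)² = π(8.1500e-04 m)² = 2.087e-06 m²
R₍0₎ = ρL/A = (1.67×10^-8)(128)/(2.087e-06) = 1.024 Ω
R₍177₎ = R₍0₎(1 + αΔT) = 1.024 × (1 + 0.0037×177) = 1.695 Ω
P = I²R = (17.9)² × 1.695 = 543 W

543 W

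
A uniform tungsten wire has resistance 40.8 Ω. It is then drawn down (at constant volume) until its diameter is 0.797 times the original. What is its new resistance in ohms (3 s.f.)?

Volume constant ⇒ L' = L/r² with r = 0.797. R' = ρL'/A' = ρ(L/r²)/(πr²d₀²/4) = R/r⁴.
R' = 2.478 × 40.8 = 101 Ω

101 Ω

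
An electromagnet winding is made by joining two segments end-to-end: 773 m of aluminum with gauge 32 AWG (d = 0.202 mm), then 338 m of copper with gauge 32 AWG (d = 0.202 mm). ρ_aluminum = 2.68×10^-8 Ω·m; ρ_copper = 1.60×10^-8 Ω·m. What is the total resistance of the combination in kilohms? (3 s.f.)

0.815 kΩ

Segment 1: A = π(0.202/2 mm)² = π(1.0100e-04 m)² = 3.205e-08 m²
R₁ = ρL/A = (2.68×10^-8)(773)/(3.205e-08) = 646.4 Ω
R₂ = (1.60×10^-8)(338)/(3.205e-08) = 168.8 Ω
R = R₁ + R₂ = 0.815 kΩ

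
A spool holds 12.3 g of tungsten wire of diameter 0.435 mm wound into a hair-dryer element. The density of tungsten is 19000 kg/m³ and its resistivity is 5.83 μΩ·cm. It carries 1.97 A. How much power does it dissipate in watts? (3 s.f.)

ρ = 5.83 μΩ·cm = 5.83×10^-8 Ω·m
A = π(d/2)² = π(2.1750e-04 m)² = 1.4862e-07 m²
L = m/(density·A) = 0.0123/(19000×1.4862e-07) = 4.356 m
R = ρL/A = (5.83×10^-8)(4.356)/(1.4862e-07) = 1.709 Ω
P = I²R = (1.97)² × 1.709 = 6.63 W

6.63 W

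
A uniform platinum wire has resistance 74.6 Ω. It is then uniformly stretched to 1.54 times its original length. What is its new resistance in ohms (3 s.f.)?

Volume constant ⇒ A' = A/k with k = 1.54. R' = ρ(kL)/(A/k) = k²R.
R' = 2.372 × 74.6 = 177 Ω

177 Ω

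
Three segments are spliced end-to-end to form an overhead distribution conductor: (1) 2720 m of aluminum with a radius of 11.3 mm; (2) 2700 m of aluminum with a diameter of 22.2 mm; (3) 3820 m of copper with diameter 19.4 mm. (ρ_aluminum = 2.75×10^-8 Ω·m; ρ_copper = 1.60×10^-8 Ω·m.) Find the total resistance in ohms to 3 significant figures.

Seg 1: A = πr² = π(1.1300e-02 m)² = 4.011e-04 m²
R_1 = (2.75×10^-8)(2720)/(4.011e-04) = 0.1865 Ω
Seg 2: A = π(d/2)² = π(1.1100e-02 m)² = 3.871e-04 m²
R_2 = (2.75×10^-8)(2700)/(3.871e-04) = 0.1918 Ω
Seg 3: A = π(d/2)² = π(9.7000e-03 m)² = 2.956e-04 m²
R_3 = (1.60×10^-8)(3820)/(2.956e-04) = 0.2068 Ω
R_total = R_1 + R_2 + R_3 = 0.585 Ω

0.585 Ω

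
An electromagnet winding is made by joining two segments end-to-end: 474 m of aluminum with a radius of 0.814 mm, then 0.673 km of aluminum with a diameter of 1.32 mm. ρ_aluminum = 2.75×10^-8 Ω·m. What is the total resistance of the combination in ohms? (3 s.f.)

19.8 Ω

Segment 1: A = πr² = π(8.1400e-04 m)² = 2.082e-06 m²
R₁ = ρL/A = (2.75×10^-8)(474)/(2.082e-06) = 6.262 Ω
Segment 2: A = π(d/2)² = π(6.6000e-04 m)² = 1.368e-06 m²
R₂ = (2.75×10^-8)(673)/(1.368e-06) = 13.52 Ω
R = R₁ + R₂ = 19.8 Ω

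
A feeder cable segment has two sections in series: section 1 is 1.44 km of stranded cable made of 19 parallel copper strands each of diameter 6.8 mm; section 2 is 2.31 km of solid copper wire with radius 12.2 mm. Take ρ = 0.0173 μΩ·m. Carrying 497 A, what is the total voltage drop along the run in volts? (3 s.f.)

ρ = 0.0173 μΩ·m = 1.73×10^-8 Ω·m
Section 1: A_strand = π(3.4000e-03)² = 3.632e-05 m²; R₁ = ρL/(N·A_s) = (1.73×10^-8)(1440)/(19×3.632e-05) = 0.0361 Ω
Section 2: A = πr² = π(1.2200e-02 m)² = 4.676e-04 m²
R₂ = (1.73×10^-8)(2310)/(4.676e-04) = 0.08547 Ω
R = R₁ + R₂ = 0.1216 Ω
V = IR = 497 × 0.1216 = 60.4 V

60.4 V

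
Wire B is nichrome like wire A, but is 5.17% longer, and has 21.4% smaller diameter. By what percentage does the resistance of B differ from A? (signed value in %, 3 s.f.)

70.2%

R ∝ L/d², so R_B/R_A = (1 + 5.17/100) × (1 − 21.4/100)⁻²
= 1.052 × 1.619 = 1.702
(R_B − R_A)/R_A = 1.702 − 1 = 70.2%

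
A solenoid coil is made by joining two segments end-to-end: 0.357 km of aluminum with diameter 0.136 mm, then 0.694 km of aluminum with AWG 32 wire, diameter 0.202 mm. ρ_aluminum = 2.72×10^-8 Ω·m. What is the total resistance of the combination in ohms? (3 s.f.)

Segment 1: A = π(d/2)² = π(6.8000e-05 m)² = 1.453e-08 m²
R₁ = ρL/A = (2.72×10^-8)(357)/(1.453e-08) = 668.5 Ω
Segment 2: A = π(0.202/2 mm)² = π(1.0100e-04 m)² = 3.205e-08 m²
R₂ = (2.72×10^-8)(694)/(3.205e-08) = 589 Ω
R = R₁ + R₂ = 1260 Ω

1260 Ω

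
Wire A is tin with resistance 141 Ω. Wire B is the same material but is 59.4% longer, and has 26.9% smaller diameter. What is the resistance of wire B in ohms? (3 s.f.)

421 Ω

R ∝ L/d², so R_B/R_A = (1 + 59.4/100) × (1 − 26.9/100)⁻²
= 1.594 × 1.871 = 2.983
R_B = 2.983 × 141 = 421 Ω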